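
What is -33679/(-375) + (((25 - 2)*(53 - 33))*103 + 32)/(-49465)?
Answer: 329630447/3709875 ≈ 88.852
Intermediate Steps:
-33679/(-375) + (((25 - 2)*(53 - 33))*103 + 32)/(-49465) = -33679*(-1/375) + ((23*20)*103 + 32)*(-1/49465) = 33679/375 + (460*103 + 32)*(-1/49465) = 33679/375 + (47380 + 32)*(-1/49465) = 33679/375 + 47412*(-1/49465) = 33679/375 - 47412/49465 = 329630447/3709875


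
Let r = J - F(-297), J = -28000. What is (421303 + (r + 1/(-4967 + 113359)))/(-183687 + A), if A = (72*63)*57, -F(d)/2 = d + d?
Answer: 42502129081/8114767080 ≈ 5.2376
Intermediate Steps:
F(d) = -4*d (F(d) = -2*(d + d) = -4*d)
A = 258552 (A = 4536*57 = 258552)
r = -29188 (r = -28000 - (-4)*(-297) = -28000 - 1*1188 = -28000 - 1188 = -29188)
(421303 + (r + 1/(-4967 + 113359)))/(-183687 + A) = (421303 + (-29188 + 1/(-4967 + 113359)))/(-183687 + 258552) = (421303 + (-29188 + 1/108392))/74865 = (421303 + (-29188 + 1/108392))*(1/74865) = (421303 - 3163745695/108392)*(1/74865) = (42502129081/108392)*(1/74865) = 42502129081/8114767080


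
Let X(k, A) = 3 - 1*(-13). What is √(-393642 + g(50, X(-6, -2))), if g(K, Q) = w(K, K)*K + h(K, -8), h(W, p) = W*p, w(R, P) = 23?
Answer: 2*I*√98223 ≈ 626.81*I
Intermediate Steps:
X(k, A) = 16 (X(k, A) = 3 + 13 = 16)
g(K, Q) = 15*K (g(K, Q) = 23*K + K*(-8) = 23*K - 8*K = 15*K)
√(-393642 + g(50, X(-6, -2))) = √(-393642 + 15*50) = √(-393642 + 750) = √(-392892) = 2*I*√98223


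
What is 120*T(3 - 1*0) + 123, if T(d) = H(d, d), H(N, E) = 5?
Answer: 723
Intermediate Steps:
T(d) = 5
120*T(3 - 1*0) + 123 = 120*5 + 123 = 600 + 123 = 723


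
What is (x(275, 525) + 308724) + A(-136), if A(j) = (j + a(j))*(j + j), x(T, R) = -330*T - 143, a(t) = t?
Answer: 291815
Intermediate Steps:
x(T, R) = -143 - 330*T
A(j) = 4*j² (A(j) = (j + j)*(j + j) = (2*j)*(2*j) = 4*j²)
(x(275, 525) + 308724) + A(-136) = ((-143 - 330*275) + 308724) + 4*(-136)² = ((-143 - 90750) + 308724) + 4*18496 = (-90893 + 308724) + 73984 = 217831 + 73984 = 291815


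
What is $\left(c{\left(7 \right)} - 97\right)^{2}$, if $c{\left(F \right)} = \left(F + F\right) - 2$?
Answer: $7225$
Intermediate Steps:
$c{\left(F \right)} = -2 + 2 F$ ($c{\left(F \right)} = 2 F - 2 = -2 + 2 F$)
$\left(c{\left(7 \right)} - 97\right)^{2} = \left(\left(-2 + 2 \cdot 7\right) - 97\right)^{2} = \left(\left(-2 + 14\right) - 97\right)^{2} = \left(12 - 97\right)^{2} = \left(-85\right)^{2} = 7225$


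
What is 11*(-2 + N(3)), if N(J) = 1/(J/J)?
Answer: -11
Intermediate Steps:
N(J) = 1 (N(J) = 1/1 = 1)
11*(-2 + N(3)) = 11*(-2 + 1) = 11*(-1) = -11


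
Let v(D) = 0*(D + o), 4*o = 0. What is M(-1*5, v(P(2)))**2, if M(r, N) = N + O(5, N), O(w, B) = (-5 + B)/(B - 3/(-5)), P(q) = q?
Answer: 625/9 ≈ 69.444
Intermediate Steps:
o = 0 (o = (1/4)*0 = 0)
v(D) = 0 (v(D) = 0*(D + 0) = 0*D = 0)
O(w, B) = (-5 + B)/(3/5 + B) (O(w, B) = (-5 + B)/(B - 3*(-1/5)) = (-5 + B)/(B + 3/5) = (-5 + B)/(3/5 + B))
M(r, N) = N + 5*(-5 + N)/(3 + 5*N)
M(-1*5, v(P(2)))**2 = ((-25 + 5*0**2 + 8*0)/(3 + 5*0))**2 = ((-25 + 5*0 + 0)/(3 + 0))**2 = ((-25 + 0 + 0)/3)**2 = ((1/3)*(-25))**2 = (-25/3)**2 = 625/9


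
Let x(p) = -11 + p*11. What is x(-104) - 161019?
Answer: -162174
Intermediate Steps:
x(p) = -11 + 11*p
x(-104) - 161019 = (-11 + 11*(-104)) - 161019 = (-11 - 1144) - 161019 = -1155 - 161019 = -162174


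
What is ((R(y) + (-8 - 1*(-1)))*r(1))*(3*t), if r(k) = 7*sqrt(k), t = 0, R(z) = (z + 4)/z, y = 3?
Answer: 0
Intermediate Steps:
R(z) = (4 + z)/z
((R(y) + (-8 - 1*(-1)))*r(1))*(3*t) = (((4 + 3)/3 + (-8 - 1*(-1)))*(7*sqrt(1)))*(3*0) = (((1/3)*7 + (-8 + 1))*(7*1))*0 = ((7/3 - 7)*7)*0 = -14/3*7*0 = -98/3*0 = 0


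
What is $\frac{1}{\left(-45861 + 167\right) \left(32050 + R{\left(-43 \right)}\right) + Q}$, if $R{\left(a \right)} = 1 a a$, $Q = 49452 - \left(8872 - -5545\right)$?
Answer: $- \frac{1}{1548945871} \approx -6.456 \cdot 10^{-10}$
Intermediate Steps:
$Q = 35035$ ($Q = 49452 - \left(8872 + 5545\right) = 49452 - 14417 = 35035$)
$R{\left(a \right)} = a^{2}$ ($R{\left(a \right)} = a a = a^{2}$)
$\frac{1}{\left(-45861 + 167\right) \left(32050 + R{\left(-43 \right)}\right) + Q} = \frac{1}{\left(-45861 + 167\right) \left(32050 + \left(-43\right)^{2}\right) + 35035} = \frac{1}{- 45694 \left(32050 + 1849\right) + 35035} = \frac{1}{\left(-45694\right) 33899 + 35035} = \frac{1}{-1548980906 + 35035} = \frac{1}{-1548945871} = - \frac{1}{1548945871}$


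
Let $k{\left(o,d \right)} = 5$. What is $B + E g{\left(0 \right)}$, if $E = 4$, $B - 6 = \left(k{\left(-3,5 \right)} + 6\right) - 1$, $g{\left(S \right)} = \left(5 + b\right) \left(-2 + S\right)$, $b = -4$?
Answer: $8$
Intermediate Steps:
$g{\left(S \right)} = -2 + S$ ($g{\left(S \right)} = \left(5 - 4\right) \left(-2 + S\right) = 1 \left(-2 + S\right) = -2 + S$)
$B = 16$ ($B = 6 + \left(\left(5 + 6\right) - 1\right) = 6 + \left(11 + \left(-3 + 2\right)\right) = 6 + \left(11 - 1\right) = 6 + 10 = 16$)
$B + E g{\left(0 \right)} = 16 + 4 \left(-2 + 0\right) = 16 + 4 \left(-2\right) = 16 - 8 = 8$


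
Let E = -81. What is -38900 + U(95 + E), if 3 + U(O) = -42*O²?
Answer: -47135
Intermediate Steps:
U(O) = -3 - 42*O²
-38900 + U(95 + E) = -38900 + (-3 - 42*(95 - 81)²) = -38900 + (-3 - 42*14²) = -38900 + (-3 - 42*196) = -38900 + (-3 - 8232) = -38900 - 8235 = -47135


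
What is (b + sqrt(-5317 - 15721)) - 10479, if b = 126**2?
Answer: 5397 + I*sqrt(21038) ≈ 5397.0 + 145.04*I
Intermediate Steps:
b = 15876
(b + sqrt(-5317 - 15721)) - 10479 = (15876 + sqrt(-5317 - 15721)) - 10479 = (15876 + sqrt(-21038)) - 10479 = (15876 + I*sqrt(21038)) - 10479 = 5397 + I*sqrt(21038)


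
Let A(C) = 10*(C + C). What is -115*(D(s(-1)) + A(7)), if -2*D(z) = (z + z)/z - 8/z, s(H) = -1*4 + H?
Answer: -15893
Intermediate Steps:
s(H) = -4 + H
D(z) = -1 + 4/z (D(z) = -((z + z)/z - 8/z)/2 = -((2*z)/z - 8/z)/2 = -(2 - 8/z)/2 = -1 + 4/z)
A(C) = 20*C (A(C) = 10*(2*C) = 20*C)
-115*(D(s(-1)) + A(7)) = -115*((4 - (-4 - 1))/(-4 - 1) + 20*7) = -115*((4 - 1*(-5))/(-5) + 140) = -115*(-(4 + 5)/5 + 140) = -115*(-⅕*9 + 140) = -115*(-9/5 + 140) = -115*691/5 = -15893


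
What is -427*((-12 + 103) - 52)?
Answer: -16653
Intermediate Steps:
-427*((-12 + 103) - 52) = -427*(91 - 52) = -427*39 = -16653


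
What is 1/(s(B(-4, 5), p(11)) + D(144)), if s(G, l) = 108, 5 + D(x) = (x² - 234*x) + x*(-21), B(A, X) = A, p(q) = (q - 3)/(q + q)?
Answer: -1/15881 ≈ -6.2968e-5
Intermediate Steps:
p(q) = (-3 + q)/(2*q) (p(q) = (-3 + q)/((2*q)) = (-3 + q)*(1/(2*q)) = (-3 + q)/(2*q))
D(x) = -5 + x² - 255*x (D(x) = -5 + ((x² - 234*x) + x*(-21)) = -5 + ((x² - 234*x) - 21*x) = -5 + (x² - 255*x) = -5 + x² - 255*x)
1/(s(B(-4, 5), p(11)) + D(144)) = 1/(108 + (-5 + 144² - 255*144)) = 1/(108 + (-5 + 20736 - 36720)) = 1/(108 - 15989) = 1/(-15881) = -1/15881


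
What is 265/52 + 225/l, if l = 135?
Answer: 1055/156 ≈ 6.7628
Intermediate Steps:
265/52 + 225/l = 265/52 + 225/135 = 265*(1/52) + 225*(1/135) = 265/52 + 5/3 = 1055/156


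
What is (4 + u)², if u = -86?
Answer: 6724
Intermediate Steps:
(4 + u)² = (4 - 86)² = (-82)² = 6724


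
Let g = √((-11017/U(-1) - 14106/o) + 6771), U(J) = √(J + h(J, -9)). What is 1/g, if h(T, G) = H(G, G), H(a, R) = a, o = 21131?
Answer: √211310/√(1430638950 + 232800227*I*√10) ≈ 0.011138 - 0.0026976*I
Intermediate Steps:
h(T, G) = G
U(J) = √(-9 + J) (U(J) = √(J - 9) = √(-9 + J))
g = √(143063895/21131 + 11017*I*√10/10) (g = √((-11017/√(-9 - 1) - 14106/21131) + 6771) = √((-11017*(-I*√10/10) - 14106*1/21131) + 6771) = √((-11017*(-I*√10/10) - 14106/21131) + 6771) = √((-(-11017)*I*√10/10 - 14106/21131) + 6771) = √((11017*I*√10/10 - 14106/21131) + 6771) = √((-14106/21131 + 11017*I*√10/10) + 6771) = √(143063895/21131 + 11017*I*√10/10) ≈ 84.807 + 20.54*I)
1/g = 1/(√(302308316524500 + 49193015967370*I*√10)/211310) = 211310/√(302308316524500 + 49193015967370*I*√10)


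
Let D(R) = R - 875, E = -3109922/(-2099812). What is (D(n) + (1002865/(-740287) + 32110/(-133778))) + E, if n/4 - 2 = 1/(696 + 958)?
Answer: -37280830381108021683825/42994287213135867466 ≈ -867.11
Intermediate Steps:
n = 6618/827 (n = 8 + 4/(696 + 958) = 8 + 4/1654 = 8 + 4*(1/1654) = 8 + 2/827 = 6618/827 ≈ 8.0024)
E = 1554961/1049906 (E = -3109922*(-1/2099812) = 1554961/1049906 ≈ 1.4810)
D(R) = -875 + R
(D(n) + (1002865/(-740287) + 32110/(-133778))) + E = ((-875 + 6618/827) + (1002865/(-740287) + 32110/(-133778))) + 1554961/1049906 = (-717007/827 + (1002865*(-1/740287) + 32110*(-1/133778))) + 1554961/1049906 = (-717007/827 + (-1002865/740287 - 16055/66889)) + 1554961/1049906 = (-717007/827 - 78965944770/49517057143) + 1554961/1049906 = -35569381427255791/40950606257261 + 1554961/1049906 = -37280830381108021683825/42994287213135867466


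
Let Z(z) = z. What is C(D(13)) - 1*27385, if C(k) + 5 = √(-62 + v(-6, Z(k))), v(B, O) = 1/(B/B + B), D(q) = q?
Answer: -27390 + I*√1555/5 ≈ -27390.0 + 7.8867*I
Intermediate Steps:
v(B, O) = 1/(1 + B)
C(k) = -5 + I*√1555/5 (C(k) = -5 + √(-62 + 1/(1 - 6)) = -5 + √(-62 + 1/(-5)) = -5 + √(-62 - ⅕) = -5 + √(-311/5) = -5 + I*√1555/5)
C(D(13)) - 1*27385 = (-5 + I*√1555/5) - 1*27385 = (-5 + I*√1555/5) - 27385 = -27390 + I*√1555/5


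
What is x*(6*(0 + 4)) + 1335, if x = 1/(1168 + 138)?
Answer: 871767/653 ≈ 1335.0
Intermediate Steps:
x = 1/1306 ≈ 0.00076570
x*(6*(0 + 4)) + 1335 = (6*(0 + 4))/1306 + 1335 = (6*4)/1306 + 1335 = (1/1306)*24 + 1335 = 12/653 + 1335 = 871767/653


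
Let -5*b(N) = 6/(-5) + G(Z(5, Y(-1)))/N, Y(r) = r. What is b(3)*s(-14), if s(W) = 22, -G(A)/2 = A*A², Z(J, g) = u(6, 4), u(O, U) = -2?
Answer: -1364/75 ≈ -18.187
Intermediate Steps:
Z(J, g) = -2
G(A) = -2*A³ (G(A) = -2*A*A² = -2*A³)
b(N) = 6/25 - 16/(5*N) (b(N) = -(6/(-5) + (-2*(-2)³)/N)/5 = -(6*(-⅕) + (-2*(-8))/N)/5 = -(-6/5 + 16/N)/5 = 6/25 - 16/(5*N))
b(3)*s(-14) = ((2/25)*(-40 + 3*3)/3)*22 = ((2/25)*(⅓)*(-40 + 9))*22 = ((2/25)*(⅓)*(-31))*22 = -62/75*22 = -1364/75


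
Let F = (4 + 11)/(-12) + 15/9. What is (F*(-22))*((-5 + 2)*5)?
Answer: 275/2 ≈ 137.50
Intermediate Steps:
F = 5/12 (F = 15*(-1/12) + 15*(⅑) = -5/4 + 5/3 = 5/12 ≈ 0.41667)
(F*(-22))*((-5 + 2)*5) = ((5/12)*(-22))*((-5 + 2)*5) = -(-55)*5/2 = -55/6*(-15) = 275/2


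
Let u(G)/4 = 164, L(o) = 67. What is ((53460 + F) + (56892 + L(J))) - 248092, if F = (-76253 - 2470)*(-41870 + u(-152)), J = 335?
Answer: 3244352049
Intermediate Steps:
u(G) = 656 (u(G) = 4*164 = 656)
F = 3244489722 (F = (-76253 - 2470)*(-41870 + 656) = -78723*(-41214) = 3244489722)
((53460 + F) + (56892 + L(J))) - 248092 = ((53460 + 3244489722) + (56892 + 67)) - 248092 = (3244543182 + 56959) - 248092 = 3244600141 - 248092 = 3244352049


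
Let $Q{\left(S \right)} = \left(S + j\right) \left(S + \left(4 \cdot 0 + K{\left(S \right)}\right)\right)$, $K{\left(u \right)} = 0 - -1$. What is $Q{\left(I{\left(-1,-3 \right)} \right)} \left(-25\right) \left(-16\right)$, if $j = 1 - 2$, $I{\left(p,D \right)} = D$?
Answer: $3200$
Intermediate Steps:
$K{\left(u \right)} = 1$ ($K{\left(u \right)} = 0 + 1 = 1$)
$j = -1$
$Q{\left(S \right)} = \left(1 + S\right) \left(-1 + S\right)$ ($Q{\left(S \right)} = \left(S - 1\right) \left(S + \left(4 \cdot 0 + 1\right)\right) = \left(-1 + S\right) \left(S + \left(0 + 1\right)\right) = \left(-1 + S\right) \left(S + 1\right) = \left(-1 + S\right) \left(1 + S\right) = \left(1 + S\right) \left(-1 + S\right)$)
$Q{\left(I{\left(-1,-3 \right)} \right)} \left(-25\right) \left(-16\right) = \left(-1 + \left(-3\right)^{2}\right) \left(-25\right) \left(-16\right) = \left(-1 + 9\right) \left(-25\right) \left(-16\right) = 8 \left(-25\right) \left(-16\right) = \left(-200\right) \left(-16\right) = 3200$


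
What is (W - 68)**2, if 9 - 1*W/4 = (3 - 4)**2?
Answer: 1296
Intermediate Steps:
W = 32 (W = 36 - 4*(3 - 4)**2 = 36 - 4*(-1)**2 = 36 - 4*1 = 36 - 4 = 32)
(W - 68)**2 = (32 - 68)**2 = (-36)**2 = 1296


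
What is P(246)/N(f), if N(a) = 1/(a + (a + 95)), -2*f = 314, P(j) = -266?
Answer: 58254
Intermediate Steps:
f = -157 (f = -½*314 = -157)
N(a) = 1/(95 + 2*a) (N(a) = 1/(a + (95 + a)) = 1/(95 + 2*a))
P(246)/N(f) = -266/(1/(95 + 2*(-157))) = -266/(1/(95 - 314)) = -266/(1/(-219)) = -266/(-1/219) = -266*(-219) = 58254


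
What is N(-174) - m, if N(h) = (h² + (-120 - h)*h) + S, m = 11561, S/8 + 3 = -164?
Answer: 7983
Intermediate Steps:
S = -1336 (S = -24 + 8*(-164) = -24 - 1312 = -1336)
N(h) = -1336 + h² + h*(-120 - h) (N(h) = (h² + (-120 - h)*h) - 1336 = (h² + h*(-120 - h)) - 1336 = -1336 + h² + h*(-120 - h))
N(-174) - m = (-1336 - 120*(-174)) - 1*11561 = (-1336 + 20880) - 11561 = 19544 - 11561 = 7983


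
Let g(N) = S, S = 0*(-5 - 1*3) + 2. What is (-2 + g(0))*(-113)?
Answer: 0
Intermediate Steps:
S = 2 (S = 0*(-5 - 3) + 2 = 0*(-8) + 2 = 0 + 2 = 2)
g(N) = 2
(-2 + g(0))*(-113) = (-2 + 2)*(-113) = 0*(-113) = 0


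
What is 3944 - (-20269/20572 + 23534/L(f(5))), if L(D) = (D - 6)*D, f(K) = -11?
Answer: 14692074871/3846964 ≈ 3819.1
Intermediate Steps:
L(D) = D*(-6 + D) (L(D) = (-6 + D)*D = D*(-6 + D))
3944 - (-20269/20572 + 23534/L(f(5))) = 3944 - (-20269/20572 + 23534/((-11*(-6 - 11)))) = 3944 - (-20269*1/20572 + 23534/((-11*(-17)))) = 3944 - (-20269/20572 + 23534/187) = 3944 - 1*480351145/3846964 = 3944 - 480351145/3846964 = 14692074871/3846964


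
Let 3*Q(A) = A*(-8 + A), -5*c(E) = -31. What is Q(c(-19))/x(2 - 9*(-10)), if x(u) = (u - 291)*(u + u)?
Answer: 93/915400 ≈ 0.00010159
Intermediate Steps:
c(E) = 31/5 (c(E) = -1/5*(-31) = 31/5)
x(u) = 2*u*(-291 + u) (x(u) = (-291 + u)*(2*u) = 2*u*(-291 + u))
Q(A) = A*(-8 + A)/3 (Q(A) = (A*(-8 + A))/3 = A*(-8 + A)/3)
Q(c(-19))/x(2 - 9*(-10)) = ((1/3)*(31/5)*(-8 + 31/5))/((2*(2 - 9*(-10))*(-291 + (2 - 9*(-10))))) = ((1/3)*(31/5)*(-9/5))/((2*(2 + 90)*(-291 + (2 + 90)))) = -93*1/(184*(-291 + 92))/25 = -93/(25*(2*92*(-199))) = -93/25/(-36616) = -93/25*(-1/36616) = 93/915400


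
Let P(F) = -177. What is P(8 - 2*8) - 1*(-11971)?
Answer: 11794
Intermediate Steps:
P(8 - 2*8) - 1*(-11971) = -177 - 1*(-11971) = -177 + 11971 = 11794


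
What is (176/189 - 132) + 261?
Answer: 24557/189 ≈ 129.93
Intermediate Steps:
(176/189 - 132) + 261 = -24772/189 + 261 = 24557/189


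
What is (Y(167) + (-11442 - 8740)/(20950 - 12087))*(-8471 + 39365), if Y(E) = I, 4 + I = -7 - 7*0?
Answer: -3635451450/8863 ≈ -4.1018e+5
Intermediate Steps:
I = -11 (I = -4 + (-7 - 7*0) = -4 + (-7 + 0) = -4 - 7 = -11)
Y(E) = -11
(Y(167) + (-11442 - 8740)/(20950 - 12087))*(-8471 + 39365) = (-11 + (-11442 - 8740)/(20950 - 12087))*(-8471 + 39365) = (-11 - 20182/8863)*30894 = -117675/8863*30894 = -3635451450/8863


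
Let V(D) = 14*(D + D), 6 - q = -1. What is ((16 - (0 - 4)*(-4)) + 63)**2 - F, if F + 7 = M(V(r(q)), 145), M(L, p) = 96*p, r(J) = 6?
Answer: -9944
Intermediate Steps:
q = 7 (q = 6 - 1*(-1) = 6 + 1 = 7)
V(D) = 28*D (V(D) = 14*(2*D) = 28*D)
F = 13913 (F = -7 + 96*145 = -7 + 13920 = 13913)
((16 - (0 - 4)*(-4)) + 63)**2 - F = ((16 - (0 - 4)*(-4)) + 63)**2 - 1*13913 = ((16 - (-4)*(-4)) + 63)**2 - 13913 = ((16 - 1*16) + 63)**2 - 13913 = ((16 - 16) + 63)**2 - 13913 = (0 + 63)**2 - 13913 = 63**2 - 13913 = 3969 - 13913 = -9944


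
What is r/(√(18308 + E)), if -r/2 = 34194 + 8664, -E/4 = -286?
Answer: -14286*√4863/1621 ≈ -614.58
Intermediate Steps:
E = 1144 (E = -4*(-286) = 1144)
r = -85716 (r = -2*(34194 + 8664) = -2*42858 = -85716)
r/(√(18308 + E)) = -85716/√(18308 + 1144) = -85716*√4863/9726 = -14286*√4863/1621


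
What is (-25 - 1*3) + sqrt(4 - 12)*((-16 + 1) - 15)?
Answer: -28 - 60*I*sqrt(2) ≈ -28.0 - 84.853*I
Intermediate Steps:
(-25 - 1*3) + sqrt(4 - 12)*((-16 + 1) - 15) = (-25 - 3) + sqrt(-8)*(-15 - 15) = -28 + (2*I*sqrt(2))*(-30) = -28 - 60*I*sqrt(2)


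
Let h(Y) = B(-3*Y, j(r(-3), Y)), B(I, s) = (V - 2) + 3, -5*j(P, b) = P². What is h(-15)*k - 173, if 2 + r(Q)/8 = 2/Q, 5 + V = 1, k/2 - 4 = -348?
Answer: 1891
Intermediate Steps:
k = -688 (k = 8 + 2*(-348) = 8 - 696 = -688)
V = -4 (V = -5 + 1 = -4)
r(Q) = -16 + 16/Q (r(Q) = -16 + 8*(2/Q) = -16 + 16/Q)
j(P, b) = -P²/5
B(I, s) = -3 (B(I, s) = (-4 - 2) + 3 = -6 + 3 = -3)
h(Y) = -3
h(-15)*k - 173 = -3*(-688) - 173 = 2064 - 173 = 1891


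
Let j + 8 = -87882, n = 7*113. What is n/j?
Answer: -791/87890 ≈ -0.0089999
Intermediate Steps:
n = 791
j = -87890 (j = -8 - 87882 = -87890)
n/j = 791/(-87890) = 791*(-1/87890) = -791/87890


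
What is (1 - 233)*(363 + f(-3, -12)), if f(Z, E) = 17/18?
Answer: -759916/9 ≈ -84435.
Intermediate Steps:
f(Z, E) = 17/18 (f(Z, E) = 17*(1/18) = 17/18)
(1 - 233)*(363 + f(-3, -12)) = (1 - 233)*(363 + 17/18) = -232*6551/18 = -759916/9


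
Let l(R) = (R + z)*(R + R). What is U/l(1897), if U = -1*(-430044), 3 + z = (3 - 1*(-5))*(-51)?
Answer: 107511/1409471 ≈ 0.076277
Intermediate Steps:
z = -411 (z = -3 + (3 - 1*(-5))*(-51) = -3 + (3 + 5)*(-51) = -3 + 8*(-51) = -3 - 408 = -411)
l(R) = 2*R*(-411 + R) (l(R) = (R - 411)*(R + R) = (-411 + R)*(2*R) = 2*R*(-411 + R))
U = 430044
U/l(1897) = 430044/((2*1897*(-411 + 1897))) = 430044/((2*1897*1486)) = 430044/5637884 = 430044*(1/5637884) = 107511/1409471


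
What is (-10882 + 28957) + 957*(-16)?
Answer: 2763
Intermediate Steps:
(-10882 + 28957) + 957*(-16) = 18075 - 15312 = 2763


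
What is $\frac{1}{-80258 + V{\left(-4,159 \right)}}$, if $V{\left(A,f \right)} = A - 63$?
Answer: $- \frac{1}{80325} \approx -1.2449 \cdot 10^{-5}$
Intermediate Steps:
$V{\left(A,f \right)} = -63 + A$
$\frac{1}{-80258 + V{\left(-4,159 \right)}} = \frac{1}{-80258 - 67} = \frac{1}{-80325} = - \frac{1}{80325}$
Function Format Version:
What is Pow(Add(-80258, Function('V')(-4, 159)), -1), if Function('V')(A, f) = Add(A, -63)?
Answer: Rational(-1, 80325) ≈ -1.2449e-5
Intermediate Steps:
Function('V')(A, f) = Add(-63, A)
Pow(Add(-80258, Function('V')(-4, 159)), -1) = Pow(Add(-80258, Add(-63, -4)), -1) = Pow(Add(-80258, -67), -1) = Pow(-80325, -1) = Rational(-1, 80325)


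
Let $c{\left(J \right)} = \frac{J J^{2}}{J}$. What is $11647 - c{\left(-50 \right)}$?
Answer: $9147$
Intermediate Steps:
$c{\left(J \right)} = J^{2}$ ($c{\left(J \right)} = \frac{J^{3}}{J} = J^{2}$)
$11647 - c{\left(-50 \right)} = 11647 - \left(-50\right)^{2} = 11647 - 2500 = 9147$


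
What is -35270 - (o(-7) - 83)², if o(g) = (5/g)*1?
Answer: -2071626/49 ≈ -42278.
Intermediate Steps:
o(g) = 5/g
-35270 - (o(-7) - 83)² = -35270 - (5/(-7) - 83)² = -35270 - (5*(-⅐) - 83)² = -35270 - (-5/7 - 83)² = -35270 - (-586/7)² = -35270 - 1*343396/49 = -35270 - 343396/49 = -2071626/49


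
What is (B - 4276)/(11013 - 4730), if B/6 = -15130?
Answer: -95056/6283 ≈ -15.129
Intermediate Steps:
B = -90780 (B = 6*(-15130) = -90780)
(B - 4276)/(11013 - 4730) = (-90780 - 4276)/(11013 - 4730) = -95056/6283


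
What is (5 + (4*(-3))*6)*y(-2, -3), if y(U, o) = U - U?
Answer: 0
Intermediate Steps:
y(U, o) = 0
(5 + (4*(-3))*6)*y(-2, -3) = (5 + (4*(-3))*6)*0 = (5 - 12*6)*0 = (5 - 72)*0 = -67*0 = 0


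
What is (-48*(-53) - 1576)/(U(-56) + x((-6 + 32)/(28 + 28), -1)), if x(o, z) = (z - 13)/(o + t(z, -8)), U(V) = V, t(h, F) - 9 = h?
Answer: -28677/1708 ≈ -16.790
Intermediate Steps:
t(h, F) = 9 + h
x(o, z) = (-13 + z)/(9 + o + z) (x(o, z) = (z - 13)/(o + (9 + z)) = (-13 + z)/(9 + o + z))
(-48*(-53) - 1576)/(U(-56) + x((-6 + 32)/(28 + 28), -1)) = (-48*(-53) - 1576)/(-56 + (-13 - 1)/(9 + (-6 + 32)/(28 + 28) - 1)) = (2544 - 1576)/(-56 - 14/(9 + 26/56 - 1)) = 968/(-56 - 14/(9 + 26*(1/56) - 1)) = 968/(-56 - 14/(9 + 13/28 - 1)) = 968/(-56 - 14/(237/28)) = 968/(-56 + (28/237)*(-14)) = 968/(-56 - 392/237) = 968/(-13664/237) = 968*(-237/13664) = -28677/1708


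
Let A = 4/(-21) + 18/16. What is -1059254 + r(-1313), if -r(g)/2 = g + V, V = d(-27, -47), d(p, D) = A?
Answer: -88756909/84 ≈ -1.0566e+6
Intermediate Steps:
A = 157/168 (A = 4*(-1/21) + 18*(1/16) = -4/21 + 9/8 = 157/168 ≈ 0.93452)
d(p, D) = 157/168
V = 157/168 ≈ 0.93452
r(g) = -157/84 - 2*g (r(g) = -2*(g + 157/168) = -2*(157/168 + g) = -157/84 - 2*g)
-1059254 + r(-1313) = -1059254 + (-157/84 - 2*(-1313)) = -1059254 + (-157/84 + 2626) = -1059254 + 220427/84 = -88756909/84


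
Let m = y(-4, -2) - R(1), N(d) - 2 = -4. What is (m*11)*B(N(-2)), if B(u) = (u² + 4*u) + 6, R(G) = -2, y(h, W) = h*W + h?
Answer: 132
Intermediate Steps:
y(h, W) = h + W*h (y(h, W) = W*h + h = h + W*h)
N(d) = -2 (N(d) = 2 - 4 = -2)
m = 6 (m = -4*(1 - 2) - 1*(-2) = -4*(-1) + 2 = 4 + 2 = 6)
B(u) = 6 + u² + 4*u
(m*11)*B(N(-2)) = (6*11)*(6 + (-2)² + 4*(-2)) = 66*(6 + 4 - 8) = 66*2 = 132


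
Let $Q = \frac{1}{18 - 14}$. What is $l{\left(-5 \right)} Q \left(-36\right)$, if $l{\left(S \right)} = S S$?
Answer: $-225$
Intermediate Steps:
$l{\left(S \right)} = S^{2}$
$Q = \frac{1}{4} \approx 0.25$
$l{\left(-5 \right)} Q \left(-36\right) = \left(-5\right)^{2} \cdot \frac{1}{4} \left(-36\right) = 25 \cdot \frac{1}{4} \left(-36\right) = \frac{25}{4} \left(-36\right) = -225$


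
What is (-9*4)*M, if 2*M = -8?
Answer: 144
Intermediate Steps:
M = -4 (M = (1/2)*(-8) = -4)
(-9*4)*M = -9*4*(-4) = -36*(-4) = 144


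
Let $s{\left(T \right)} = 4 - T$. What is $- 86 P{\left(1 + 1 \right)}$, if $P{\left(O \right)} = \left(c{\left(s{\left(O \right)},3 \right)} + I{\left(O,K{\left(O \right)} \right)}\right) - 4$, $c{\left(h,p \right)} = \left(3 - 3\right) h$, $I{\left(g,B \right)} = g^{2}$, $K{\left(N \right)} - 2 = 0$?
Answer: $0$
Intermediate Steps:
$K{\left(N \right)} = 2$ ($K{\left(N \right)} = 2 + 0 = 2$)
$c{\left(h,p \right)} = 0$ ($c{\left(h,p \right)} = 0 h = 0$)
$P{\left(O \right)} = -4 + O^{2}$ ($P{\left(O \right)} = \left(0 + O^{2}\right) - 4 = O^{2} - 4 = -4 + O^{2}$)
$- 86 P{\left(1 + 1 \right)} = - 86 \left(-4 + \left(1 + 1\right)^{2}\right) = - 86 \left(-4 + 2^{2}\right) = - 86 \left(-4 + 4\right) = \left(-86\right) 0 = 0$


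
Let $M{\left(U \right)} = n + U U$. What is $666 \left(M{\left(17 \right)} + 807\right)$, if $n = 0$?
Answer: $729936$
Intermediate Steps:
$M{\left(U \right)} = U^{2}$ ($M{\left(U \right)} = 0 + U U = 0 + U^{2} = U^{2}$)
$666 \left(M{\left(17 \right)} + 807\right) = 666 \left(17^{2} + 807\right) = 666 \left(289 + 807\right) = 666 \cdot 1096 = 729936$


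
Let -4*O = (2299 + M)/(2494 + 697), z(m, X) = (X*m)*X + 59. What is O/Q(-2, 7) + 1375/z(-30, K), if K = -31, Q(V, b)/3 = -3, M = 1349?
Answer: -4416491/275424783 ≈ -0.016035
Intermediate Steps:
Q(V, b) = -9 (Q(V, b) = 3*(-3) = -9)
z(m, X) = 59 + m*X² (z(m, X) = m*X² + 59 = 59 + m*X²)
O = -912/3191 (O = -(2299 + 1349)/(4*(2494 + 697)) = -912/3191 ≈ -0.28580)
O/Q(-2, 7) + 1375/z(-30, K) = -912/3191/(-9) + 1375/(59 - 30*(-31)²) = -912/3191*(-⅑) + 1375/(59 - 30*961) = 304/9573 + 1375/(59 - 28830) = 304/9573 + 1375/(-28771) = 304/9573 + 1375*(-1/28771) = 304/9573 - 1375/28771 = -4416491/275424783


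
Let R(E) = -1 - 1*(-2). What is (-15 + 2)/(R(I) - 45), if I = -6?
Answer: 13/44 ≈ 0.29545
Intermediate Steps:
R(E) = 1 (R(E) = -1 + 2 = 1)
(-15 + 2)/(R(I) - 45) = (-15 + 2)/(1 - 45) = -13/(-44) = -13*(-1/44) = 13/44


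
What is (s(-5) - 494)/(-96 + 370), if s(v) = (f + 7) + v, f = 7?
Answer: -485/274 ≈ -1.7701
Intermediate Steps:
s(v) = 14 + v (s(v) = (7 + 7) + v = 14 + v)
(s(-5) - 494)/(-96 + 370) = ((14 - 5) - 494)/(-96 + 370) = (9 - 494)/274 = -485*1/274 = -485/274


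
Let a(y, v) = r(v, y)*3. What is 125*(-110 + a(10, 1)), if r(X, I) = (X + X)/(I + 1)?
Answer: -150500/11 ≈ -13682.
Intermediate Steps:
r(X, I) = 2*X/(1 + I) (r(X, I) = (2*X)/(1 + I) = 2*X/(1 + I))
a(y, v) = 6*v/(1 + y) (a(y, v) = (2*v/(1 + y))*3 = 6*v/(1 + y))
125*(-110 + a(10, 1)) = 125*(-110 + 6*1/(1 + 10)) = 125*(-110 + 6*1/11) = 125*(-110 + 6*1*(1/11)) = 125*(-110 + 6/11) = 125*(-1204/11) = -150500/11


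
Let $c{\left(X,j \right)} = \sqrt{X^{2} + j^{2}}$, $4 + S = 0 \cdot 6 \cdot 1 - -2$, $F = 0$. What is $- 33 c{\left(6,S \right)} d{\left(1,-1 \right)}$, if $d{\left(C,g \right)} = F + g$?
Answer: $66 \sqrt{10} \approx 208.71$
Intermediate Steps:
$d{\left(C,g \right)} = g$ ($d{\left(C,g \right)} = 0 + g = g$)
$S = -2$ ($S = -4 + \left(0 \cdot 6 \cdot 1 - -2\right) = -4 + \left(0 \cdot 1 + 2\right) = -4 + \left(0 + 2\right) = -4 + 2 = -2$)
$- 33 c{\left(6,S \right)} d{\left(1,-1 \right)} = - 33 \sqrt{6^{2} + \left(-2\right)^{2}} \left(-1\right) = - 33 \sqrt{36 + 4} \left(-1\right) = - 33 \sqrt{40} \left(-1\right) = - 33 \cdot 2 \sqrt{10} \left(-1\right) = - 66 \sqrt{10} \left(-1\right) = 66 \sqrt{10}$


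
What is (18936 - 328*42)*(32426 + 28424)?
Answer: 313986000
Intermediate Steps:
(18936 - 328*42)*(32426 + 28424) = (18936 - 13776)*60850 = 5160*60850 = 313986000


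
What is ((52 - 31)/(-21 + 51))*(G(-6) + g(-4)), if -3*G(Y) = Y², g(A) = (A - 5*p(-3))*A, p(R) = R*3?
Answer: -616/5 ≈ -123.20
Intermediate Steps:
p(R) = 3*R
g(A) = A*(45 + A) (g(A) = (A - 15*(-3))*A = (A - 5*(-9))*A = (A + 45)*A = (45 + A)*A = A*(45 + A))
G(Y) = -Y²/3
((52 - 31)/(-21 + 51))*(G(-6) + g(-4)) = ((52 - 31)/(-21 + 51))*(-⅓*(-6)² - 4*(45 - 4)) = (21/30)*(-⅓*36 - 4*41) = (21*(1/30))*(-12 - 164) = (7/10)*(-176) = -616/5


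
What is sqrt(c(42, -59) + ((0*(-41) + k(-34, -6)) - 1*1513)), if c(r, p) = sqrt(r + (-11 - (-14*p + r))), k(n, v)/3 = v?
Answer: sqrt(-1531 + 3*I*sqrt(93)) ≈ 0.3697 + 39.13*I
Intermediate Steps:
k(n, v) = 3*v
c(r, p) = sqrt(-11 + 14*p) (c(r, p) = sqrt(r + (-11 - (r - 14*p))) = sqrt(r + (-11 + (-r + 14*p))) = sqrt(r + (-11 - r + 14*p)) = sqrt(-11 + 14*p))
sqrt(c(42, -59) + ((0*(-41) + k(-34, -6)) - 1*1513)) = sqrt(sqrt(-11 + 14*(-59)) + ((0*(-41) + 3*(-6)) - 1*1513)) = sqrt(sqrt(-11 - 826) + ((0 - 18) - 1513)) = sqrt(sqrt(-837) + (-18 - 1513)) = sqrt(3*I*sqrt(93) - 1531) = sqrt(-1531 + 3*I*sqrt(93))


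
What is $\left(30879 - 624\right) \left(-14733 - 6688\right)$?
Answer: $-648092355$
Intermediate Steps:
$\left(30879 - 624\right) \left(-14733 - 6688\right) = 30255 \left(-14733 - 6688\right) = 30255 \left(-21421\right) = -648092355$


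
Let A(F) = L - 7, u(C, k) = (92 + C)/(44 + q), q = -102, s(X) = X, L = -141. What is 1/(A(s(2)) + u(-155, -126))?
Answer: -58/8521 ≈ -0.0068067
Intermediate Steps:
u(C, k) = -46/29 - C/58 (u(C, k) = (92 + C)/(44 - 102) = (92 + C)/(-58) = (92 + C)*(-1/58) = -46/29 - C/58)
A(F) = -148 (A(F) = -141 - 7 = -148)
1/(A(s(2)) + u(-155, -126)) = 1/(-148 + (-46/29 - 1/58*(-155))) = 1/(-148 + (-46/29 + 155/58)) = 1/(-148 + 63/58) = 1/(-8521/58) = -58/8521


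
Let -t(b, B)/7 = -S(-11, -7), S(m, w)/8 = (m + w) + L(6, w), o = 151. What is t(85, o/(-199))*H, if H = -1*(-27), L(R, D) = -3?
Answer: -31752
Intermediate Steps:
S(m, w) = -24 + 8*m + 8*w (S(m, w) = 8*((m + w) - 3) = 8*(-3 + m + w) = -24 + 8*m + 8*w)
t(b, B) = -1176 (t(b, B) = -(-7)*(-24 + 8*(-11) + 8*(-7)) = -(-7)*(-24 - 88 - 56) = -(-7)*(-168) = -7*168 = -1176)
H = 27
t(85, o/(-199))*H = -1176*27 = -31752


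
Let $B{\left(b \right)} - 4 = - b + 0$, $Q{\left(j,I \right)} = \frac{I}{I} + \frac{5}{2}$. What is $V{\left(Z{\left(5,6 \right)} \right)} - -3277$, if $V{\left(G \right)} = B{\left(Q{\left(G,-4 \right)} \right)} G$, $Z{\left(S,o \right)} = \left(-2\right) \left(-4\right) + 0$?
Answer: $3281$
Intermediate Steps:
$Z{\left(S,o \right)} = 8$ ($Z{\left(S,o \right)} = 8 + 0 = 8$)
$Q{\left(j,I \right)} = \frac{7}{2}$ ($Q{\left(j,I \right)} = 1 + 5 \cdot \frac{1}{2} = 1 + \frac{5}{2} = \frac{7}{2}$)
$B{\left(b \right)} = 4 - b$ ($B{\left(b \right)} = 4 + \left(- b + 0\right) = 4 - b$)
$V{\left(G \right)} = \frac{G}{2}$ ($V{\left(G \right)} = \left(4 - \frac{7}{2}\right) G = \frac{G}{2}$)
$V{\left(Z{\left(5,6 \right)} \right)} - -3277 = \frac{1}{2} \cdot 8 - -3277 = 4 + 3277 = 3281$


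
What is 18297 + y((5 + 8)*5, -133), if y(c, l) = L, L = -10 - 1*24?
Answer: 18263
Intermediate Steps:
L = -34 (L = -10 - 24 = -34)
y(c, l) = -34
18297 + y((5 + 8)*5, -133) = 18297 - 34 = 18263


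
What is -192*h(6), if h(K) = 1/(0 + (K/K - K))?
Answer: 192/5 ≈ 38.400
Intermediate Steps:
h(K) = 1/(1 - K) (h(K) = 1/(0 + (1 - K)) = 1/(1 - K))
-192*h(6) = -(-192)/(-1 + 6) = -(-192)/5 = -192*(-⅕) = 192/5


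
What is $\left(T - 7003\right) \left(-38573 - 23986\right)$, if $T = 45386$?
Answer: $-2401202097$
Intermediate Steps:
$\left(T - 7003\right) \left(-38573 - 23986\right) = \left(45386 - 7003\right) \left(-38573 - 23986\right) = 38383 \left(-62559\right) = -2401202097$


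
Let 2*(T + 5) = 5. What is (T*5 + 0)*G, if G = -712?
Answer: 8900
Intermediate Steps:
T = -5/2 (T = -5 + (1/2)*5 = -5 + 5/2 = -5/2 ≈ -2.5000)
(T*5 + 0)*G = (-5/2*5 + 0)*(-712) = (-25/2 + 0)*(-712) = -25/2*(-712) = 8900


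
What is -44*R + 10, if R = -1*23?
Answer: 1022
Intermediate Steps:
R = -23
-44*R + 10 = -44*(-23) + 10 = 1012 + 10 = 1022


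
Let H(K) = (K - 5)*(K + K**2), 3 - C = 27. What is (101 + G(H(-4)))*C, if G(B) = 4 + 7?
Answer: -2688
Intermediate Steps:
C = -24 (C = 3 - 1*27 = 3 - 27 = -24)
H(K) = (-5 + K)*(K + K**2)
G(B) = 11
(101 + G(H(-4)))*C = (101 + 11)*(-24) = 112*(-24) = -2688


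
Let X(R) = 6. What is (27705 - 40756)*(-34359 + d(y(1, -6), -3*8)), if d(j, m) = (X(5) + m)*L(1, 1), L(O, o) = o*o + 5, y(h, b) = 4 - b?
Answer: 449828817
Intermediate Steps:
L(O, o) = 5 + o² (L(O, o) = o² + 5 = 5 + o²)
d(j, m) = 36 + 6*m (d(j, m) = (6 + m)*(5 + 1²) = (6 + m)*(5 + 1) = (6 + m)*6 = 36 + 6*m)
(27705 - 40756)*(-34359 + d(y(1, -6), -3*8)) = (27705 - 40756)*(-34359 + (36 + 6*(-3*8))) = -13051*(-34359 + (36 + 6*(-24))) = -13051*(-34359 + (36 - 144)) = -13051*(-34359 - 108) = -13051*(-34467) = 449828817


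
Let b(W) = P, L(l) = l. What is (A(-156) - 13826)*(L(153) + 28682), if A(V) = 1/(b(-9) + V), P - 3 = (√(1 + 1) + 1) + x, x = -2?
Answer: -4727064542765/11857 - 28835*√2/23714 ≈ -3.9867e+8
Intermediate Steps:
P = 2 + √2 (P = 3 + ((√(1 + 1) + 1) - 2) = 3 + ((√2 + 1) - 2) = 3 + ((1 + √2) - 2) = 3 + (-1 + √2) = 2 + √2 ≈ 3.4142)
b(W) = 2 + √2
A(V) = 1/(2 + V + √2) (A(V) = 1/((2 + √2) + V) = 1/(2 + V + √2))
(A(-156) - 13826)*(L(153) + 28682) = (1/(2 - 156 + √2) - 13826)*(153 + 28682) = (1/(-154 + √2) - 13826)*28835 = (-13826 + 1/(-154 + √2))*28835 = -398672710 + 28835/(-154 + √2)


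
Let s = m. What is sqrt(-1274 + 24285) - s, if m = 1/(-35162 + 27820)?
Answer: 1/7342 + sqrt(23011) ≈ 151.69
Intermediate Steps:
m = -1/7342 (m = 1/(-7342) = -1/7342 ≈ -0.00013620)
s = -1/7342 ≈ -0.00013620
sqrt(-1274 + 24285) - s = sqrt(-1274 + 24285) - 1*(-1/7342) = sqrt(23011) + 1/7342 = 1/7342 + sqrt(23011)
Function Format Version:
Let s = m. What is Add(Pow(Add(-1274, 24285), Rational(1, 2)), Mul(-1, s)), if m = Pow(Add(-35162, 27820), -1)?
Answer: Add(Rational(1, 7342), Pow(23011, Rational(1, 2))) ≈ 151.69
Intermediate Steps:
m = Rational(-1, 7342) (m = Pow(-7342, -1) = Rational(-1, 7342) ≈ -0.00013620)
s = Rational(-1, 7342) ≈ -0.00013620
Add(Pow(Add(-1274, 24285), Rational(1, 2)), Mul(-1, s)) = Add(Pow(Add(-1274, 24285), Rational(1, 2)), Mul(-1, Rational(-1, 7342))) = Add(Pow(23011, Rational(1, 2)), Rational(1, 7342)) = Add(Rational(1, 7342), Pow(23011, Rational(1, 2)))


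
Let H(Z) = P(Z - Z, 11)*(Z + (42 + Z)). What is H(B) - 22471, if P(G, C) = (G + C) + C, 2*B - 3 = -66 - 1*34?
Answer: -23681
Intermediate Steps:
B = -97/2 (B = 3/2 + (-66 - 1*34)/2 = 3/2 + (-66 - 34)/2 = 3/2 + (½)*(-100) = 3/2 - 50 = -97/2 ≈ -48.500)
P(G, C) = G + 2*C (P(G, C) = (C + G) + C = G + 2*C)
H(Z) = 924 + 44*Z (H(Z) = ((Z - Z) + 2*11)*(Z + (42 + Z)) = (0 + 22)*(42 + 2*Z) = 22*(42 + 2*Z) = 924 + 44*Z)
H(B) - 22471 = (924 + 44*(-97/2)) - 22471 = (924 - 2134) - 22471 = -1210 - 22471 = -23681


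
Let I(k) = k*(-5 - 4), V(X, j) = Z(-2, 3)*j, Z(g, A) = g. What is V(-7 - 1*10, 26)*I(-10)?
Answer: -4680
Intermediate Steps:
V(X, j) = -2*j
I(k) = -9*k (I(k) = k*(-9) = -9*k)
V(-7 - 1*10, 26)*I(-10) = (-2*26)*(-9*(-10)) = -52*90 = -4680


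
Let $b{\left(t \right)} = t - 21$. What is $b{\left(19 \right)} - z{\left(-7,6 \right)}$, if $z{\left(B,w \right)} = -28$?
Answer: $26$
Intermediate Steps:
$b{\left(t \right)} = -21 + t$
$b{\left(19 \right)} - z{\left(-7,6 \right)} = \left(-21 + 19\right) - -28 = -2 + 28 = 26$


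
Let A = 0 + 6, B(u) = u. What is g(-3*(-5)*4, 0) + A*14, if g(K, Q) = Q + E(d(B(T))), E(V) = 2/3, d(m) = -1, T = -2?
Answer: 254/3 ≈ 84.667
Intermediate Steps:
E(V) = ⅔ (E(V) = 2*(⅓) = ⅔)
g(K, Q) = ⅔ + Q (g(K, Q) = Q + ⅔ = ⅔ + Q)
A = 6
g(-3*(-5)*4, 0) + A*14 = (⅔ + 0) + 6*14 = ⅔ + 84 = 254/3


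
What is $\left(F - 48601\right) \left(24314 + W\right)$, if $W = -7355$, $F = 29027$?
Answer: $-331955466$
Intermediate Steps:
$\left(F - 48601\right) \left(24314 + W\right) = \left(29027 - 48601\right) \left(24314 - 7355\right) = \left(-19574\right) 16959 = -331955466$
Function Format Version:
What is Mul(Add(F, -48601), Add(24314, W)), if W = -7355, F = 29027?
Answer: -331955466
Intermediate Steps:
Mul(Add(F, -48601), Add(24314, W)) = Mul(Add(29027, -48601), Add(24314, -7355)) = Mul(-19574, 16959) = -331955466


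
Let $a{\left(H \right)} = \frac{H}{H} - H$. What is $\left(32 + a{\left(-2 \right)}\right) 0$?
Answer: $0$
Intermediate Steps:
$a{\left(H \right)} = 1 - H$
$\left(32 + a{\left(-2 \right)}\right) 0 = \left(32 + \left(1 - -2\right)\right) 0 = \left(32 + \left(1 + 2\right)\right) 0 = \left(32 + 3\right) 0 = 35 \cdot 0 = 0$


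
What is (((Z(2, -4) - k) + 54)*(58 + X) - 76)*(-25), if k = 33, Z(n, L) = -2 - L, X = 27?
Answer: -46975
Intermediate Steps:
(((Z(2, -4) - k) + 54)*(58 + X) - 76)*(-25) = ((((-2 - 1*(-4)) - 1*33) + 54)*(58 + 27) - 76)*(-25) = ((((-2 + 4) - 33) + 54)*85 - 76)*(-25) = (((2 - 33) + 54)*85 - 76)*(-25) = ((-31 + 54)*85 - 76)*(-25) = (23*85 - 76)*(-25) = (1955 - 76)*(-25) = 1879*(-25) = -46975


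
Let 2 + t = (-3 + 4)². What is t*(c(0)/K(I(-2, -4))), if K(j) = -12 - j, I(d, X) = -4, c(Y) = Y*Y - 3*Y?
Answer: 0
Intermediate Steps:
c(Y) = Y² - 3*Y
t = -1 (t = -2 + (-3 + 4)² = -2 + 1² = -2 + 1 = -1)
t*(c(0)/K(I(-2, -4))) = -0*(-3 + 0)/(-12 - 1*(-4)) = -0*(-3)/(-12 + 4) = -0/(-8) = -0*(-1)/8 = -1*0 = 0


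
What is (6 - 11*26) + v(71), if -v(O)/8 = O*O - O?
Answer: -40040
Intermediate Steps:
v(O) = -8*O² + 8*O (v(O) = -8*(O*O - O) = -8*(O² - O) = -8*O² + 8*O)
(6 - 11*26) + v(71) = (6 - 11*26) + 8*71*(1 - 1*71) = (6 - 286) + 8*71*(1 - 71) = -280 + 8*71*(-70) = -280 - 39760 = -40040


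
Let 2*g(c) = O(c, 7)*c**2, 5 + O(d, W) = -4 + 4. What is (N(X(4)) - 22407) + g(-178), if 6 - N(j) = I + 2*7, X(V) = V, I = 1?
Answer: -101626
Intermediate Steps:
O(d, W) = -5 (O(d, W) = -5 + (-4 + 4) = -5 + 0 = -5)
g(c) = -5*c**2/2 (g(c) = (-5*c**2)/2 = -5*c**2/2)
N(j) = -9 (N(j) = 6 - (1 + 2*7) = 6 - (1 + 14) = 6 - 1*15 = 6 - 15 = -9)
(N(X(4)) - 22407) + g(-178) = (-9 - 22407) - 5/2*(-178)**2 = -22416 - 5/2*31684 = -22416 - 79210 = -101626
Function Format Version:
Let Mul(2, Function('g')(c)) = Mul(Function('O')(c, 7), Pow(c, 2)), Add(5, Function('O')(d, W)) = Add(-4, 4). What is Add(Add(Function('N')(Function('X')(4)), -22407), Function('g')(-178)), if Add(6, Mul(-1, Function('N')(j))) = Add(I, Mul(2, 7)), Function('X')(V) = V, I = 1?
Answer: -101626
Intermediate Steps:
Function('O')(d, W) = -5 (Function('O')(d, W) = Add(-5, Add(-4, 4)) = Add(-5, 0) = -5)
Function('g')(c) = Mul(Rational(-5, 2), Pow(c, 2)) (Function('g')(c) = Mul(Rational(1, 2), Mul(-5, Pow(c, 2))) = Mul(Rational(-5, 2), Pow(c, 2)))
Function('N')(j) = -9 (Function('N')(j) = Add(6, Mul(-1, Add(1, Mul(2, 7)))) = Add(6, Mul(-1, Add(1, 14))) = Add(6, Mul(-1, 15)) = Add(6, -15) = -9)
Add(Add(Function('N')(Function('X')(4)), -22407), Function('g')(-178)) = Add(Add(-9, -22407), Mul(Rational(-5, 2), Pow(-178, 2))) = Add(-22416, Mul(Rational(-5, 2), 31684)) = Add(-22416, -79210) = -101626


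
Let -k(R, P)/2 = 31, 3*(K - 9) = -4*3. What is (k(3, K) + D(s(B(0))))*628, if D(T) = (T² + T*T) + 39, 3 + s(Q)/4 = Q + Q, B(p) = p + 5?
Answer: 970260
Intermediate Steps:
K = 5 (K = 9 + (-4*3)/3 = 9 + (⅓)*(-12) = 9 - 4 = 5)
B(p) = 5 + p
k(R, P) = -62 (k(R, P) = -2*31 = -62)
s(Q) = -12 + 8*Q (s(Q) = -12 + 4*(Q + Q) = -12 + 4*(2*Q) = -12 + 8*Q)
D(T) = 39 + 2*T² (D(T) = (T² + T²) + 39 = 2*T² + 39 = 39 + 2*T²)
(k(3, K) + D(s(B(0))))*628 = (-62 + (39 + 2*(-12 + 8*(5 + 0))²))*628 = (-62 + (39 + 2*(-12 + 8*5)²))*628 = (-62 + (39 + 2*(-12 + 40)²))*628 = (-62 + (39 + 2*28²))*628 = (-62 + (39 + 2*784))*628 = (-62 + (39 + 1568))*628 = (-62 + 1607)*628 = 1545*628 = 970260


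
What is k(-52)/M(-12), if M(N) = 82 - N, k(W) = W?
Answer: -26/47 ≈ -0.55319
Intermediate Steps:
k(-52)/M(-12) = -52/(82 - 1*(-12)) = -52/(82 + 12) = -52/94 = -52*1/94 = -26/47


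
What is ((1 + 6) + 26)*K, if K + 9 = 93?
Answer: 2772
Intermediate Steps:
K = 84 (K = -9 + 93 = 84)
((1 + 6) + 26)*K = ((1 + 6) + 26)*84 = (7 + 26)*84 = 33*84 = 2772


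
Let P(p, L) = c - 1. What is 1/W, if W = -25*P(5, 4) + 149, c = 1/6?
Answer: 6/1019 ≈ 0.0058881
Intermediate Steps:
c = ⅙ ≈ 0.16667
P(p, L) = -⅚ (P(p, L) = ⅙ - 1 = -⅚)
W = 1019/6 (W = -25*(-⅚) + 149 = 125/6 + 149 = 1019/6 ≈ 169.83)
1/W = 1/(1019/6) = 6/1019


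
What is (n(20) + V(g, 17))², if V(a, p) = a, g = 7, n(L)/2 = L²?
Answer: 651249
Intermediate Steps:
n(L) = 2*L²
(n(20) + V(g, 17))² = (2*20² + 7)² = (2*400 + 7)² = (800 + 7)² = 807² = 651249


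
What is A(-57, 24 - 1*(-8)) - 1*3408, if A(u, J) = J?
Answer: -3376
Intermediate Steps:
A(-57, 24 - 1*(-8)) - 1*3408 = (24 - 1*(-8)) - 1*3408 = (24 + 8) - 3408 = 32 - 3408 = -3376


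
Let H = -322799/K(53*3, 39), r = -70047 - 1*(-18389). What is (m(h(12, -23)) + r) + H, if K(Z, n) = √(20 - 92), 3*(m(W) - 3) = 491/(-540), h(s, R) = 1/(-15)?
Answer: -83681591/1620 + 322799*I*√2/12 ≈ -51655.0 + 38042.0*I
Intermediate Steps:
h(s, R) = -1/15
r = -51658 (r = -70047 + 18389 = -51658)
m(W) = 4369/1620 (m(W) = 3 + (491/(-540))/3 = 3 + (491*(-1/540))/3 = 3 + (⅓)*(-491/540) = 3 - 491/1620 = 4369/1620)
K(Z, n) = 6*I*√2 (K(Z, n) = √(-72) = 6*I*√2)
H = 322799*I*√2/12 (H = -322799*(-I*√2/12) = -(-322799)*I*√2/12 = 322799*I*√2/12 ≈ 38042.0*I)
(m(h(12, -23)) + r) + H = (4369/1620 - 51658) + 322799*I*√2/12 = -83681591/1620 + 322799*I*√2/12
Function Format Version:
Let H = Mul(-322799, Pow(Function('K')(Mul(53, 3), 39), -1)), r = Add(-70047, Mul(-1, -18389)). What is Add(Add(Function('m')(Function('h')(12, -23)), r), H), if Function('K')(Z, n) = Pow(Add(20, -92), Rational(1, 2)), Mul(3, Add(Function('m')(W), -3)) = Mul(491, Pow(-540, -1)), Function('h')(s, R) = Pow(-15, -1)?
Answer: Add(Rational(-83681591, 1620), Mul(Rational(322799, 12), I, Pow(2, Rational(1, 2)))) ≈ Add(-51655., Mul(38042., I))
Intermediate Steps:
Function('h')(s, R) = Rational(-1, 15)
r = -51658 (r = Add(-70047, 18389) = -51658)
Function('m')(W) = Rational(4369, 1620) (Function('m')(W) = Add(3, Mul(Rational(1, 3), Mul(491, Pow(-540, -1)))) = Add(3, Mul(Rational(1, 3), Mul(491, Rational(-1, 540)))) = Add(3, Mul(Rational(1, 3), Rational(-491, 540))) = Add(3, Rational(-491, 1620)) = Rational(4369, 1620))
Function('K')(Z, n) = Mul(6, I, Pow(2, Rational(1, 2))) (Function('K')(Z, n) = Pow(-72, Rational(1, 2)) = Mul(6, I, Pow(2, Rational(1, 2))))
H = Mul(Rational(322799, 12), I, Pow(2, Rational(1, 2))) (H = Mul(-322799, Pow(Mul(6, I, Pow(2, Rational(1, 2))), -1)) = Mul(-322799, Mul(Rational(-1, 12), I, Pow(2, Rational(1, 2)))) = Mul(Rational(322799, 12), I, Pow(2, Rational(1, 2))) ≈ Mul(38042., I))
Add(Add(Function('m')(Function('h')(12, -23)), r), H) = Add(Add(Rational(4369, 1620), -51658), Mul(Rational(322799, 12), I, Pow(2, Rational(1, 2)))) = Add(Rational(-83681591, 1620), Mul(Rational(322799, 12), I, Pow(2, Rational(1, 2))))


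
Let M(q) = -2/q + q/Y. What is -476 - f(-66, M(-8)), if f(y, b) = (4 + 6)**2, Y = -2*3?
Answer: -576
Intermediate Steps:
Y = -6
M(q) = -2/q - q/6 (M(q) = -2/q + q/(-6) = -2/q + q*(-1/6) = -2/q - q/6)
f(y, b) = 100 (f(y, b) = 10**2 = 100)
-476 - f(-66, M(-8)) = -476 - 1*100 = -476 - 100 = -576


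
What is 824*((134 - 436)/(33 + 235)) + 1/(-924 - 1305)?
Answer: -138670615/149343 ≈ -928.54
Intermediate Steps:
824*((134 - 436)/(33 + 235)) + 1/(-924 - 1305) = 824*(-302/268) + 1/(-2229) = 824*(-302*1/268) - 1/2229 = 824*(-151/134) - 1/2229 = -62212/67 - 1/2229 = -138670615/149343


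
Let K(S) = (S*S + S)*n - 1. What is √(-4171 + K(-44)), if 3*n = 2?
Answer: 2*I*√6549/3 ≈ 53.951*I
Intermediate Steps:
n = ⅔ (n = (⅓)*2 = ⅔ ≈ 0.66667)
K(S) = -1 + 2*S/3 + 2*S²/3 (K(S) = (S*S + S)*(⅔) - 1 = (S² + S)*(⅔) - 1 = (S + S²)*(⅔) - 1 = (2*S/3 + 2*S²/3) - 1 = -1 + 2*S/3 + 2*S²/3)
√(-4171 + K(-44)) = √(-4171 + (-1 + (⅔)*(-44) + (⅔)*(-44)²)) = √(-4171 + (-1 - 88/3 + (⅔)*1936)) = √(-4171 + (-1 - 88/3 + 3872/3)) = √(-4171 + 3781/3) = √(-8732/3) = 2*I*√6549/3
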